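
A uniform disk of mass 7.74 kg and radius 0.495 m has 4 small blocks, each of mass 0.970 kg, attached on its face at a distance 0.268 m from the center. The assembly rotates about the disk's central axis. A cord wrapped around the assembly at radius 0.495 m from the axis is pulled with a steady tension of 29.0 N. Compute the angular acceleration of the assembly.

α ≈ 11.7 rad/s²

I_disk = ½MR² = ½(7.74)(0.495)² = 0.9482 kg·m².
I_blocks = 4·m·r² = 4(0.970)(0.268)² = 0.2787 kg·m².
Total I = 1.227 kg·m².
τ = F r = (29.0)(0.495) = 14.36 N·m.
α = τ/I = 14.36/1.227 = 11.70 rad/s².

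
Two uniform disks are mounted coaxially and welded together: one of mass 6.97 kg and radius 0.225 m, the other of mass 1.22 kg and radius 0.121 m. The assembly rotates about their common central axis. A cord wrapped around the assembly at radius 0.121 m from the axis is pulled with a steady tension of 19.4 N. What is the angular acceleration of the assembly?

α ≈ 12.7 rad/s²

I = ½M₁R₁² + ½M₂R₂² = ½(6.97)(0.225)² + ½(1.22)(0.121)² = 0.1854 kg·m².
τ = F r = (19.4)(0.121) = 2.347 N·m.
α = τ/I = 2.347/0.1854 = 12.66 rad/s².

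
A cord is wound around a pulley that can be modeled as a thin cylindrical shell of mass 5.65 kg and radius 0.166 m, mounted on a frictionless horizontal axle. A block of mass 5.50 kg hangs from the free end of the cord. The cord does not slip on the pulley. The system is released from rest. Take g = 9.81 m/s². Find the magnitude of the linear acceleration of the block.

a ≈ 4.84 m/s²

I = MR² = (5.65)(0.166)² = 0.1557 kg·m².
Block: mg − T = ma. Pulley: TR = Iα. No-slip: a = αR, so T = (I/R²)a = 5.650·a.
Then mg = (m + 5.650)a, so a = (5.50)(9.81)/(5.50 + 5.650) = 4.839 m/s².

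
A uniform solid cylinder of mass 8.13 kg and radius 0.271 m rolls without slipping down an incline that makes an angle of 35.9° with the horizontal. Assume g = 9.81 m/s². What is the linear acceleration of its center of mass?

a ≈ 3.83 m/s²

Translation along the incline: Mg sinθ − f = Ma.
Rotation about the center: fR = Iα with I = ½MR². No-slip gives a = αR, so f = (I/R²)a = (1/2)M a.
Substituting: Mg sinθ = (1 + 0.5000)Ma, so a = g sinθ/(1 + 0.5000) = (9.81) sin 35.9° / 1.500 = 3.835 m/s².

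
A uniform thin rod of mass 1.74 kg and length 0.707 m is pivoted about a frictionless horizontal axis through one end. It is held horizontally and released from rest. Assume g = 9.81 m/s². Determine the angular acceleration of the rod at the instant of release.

About the pivot, I = (1/3)ML² = (1/3)(1.74)(0.707)² = 0.2899 kg·m².
The weight acts at the center, a distance L/2 = 0.3535 m from the pivot; τ = Mg(L/2) = 6.034 N·m.
α = τ/I = 6.034/0.2899 = 20.81 rad/s².
(Equivalently α = (3g/(2L)) = 20.81 rad/s².)

α ≈ 20.8 rad/s²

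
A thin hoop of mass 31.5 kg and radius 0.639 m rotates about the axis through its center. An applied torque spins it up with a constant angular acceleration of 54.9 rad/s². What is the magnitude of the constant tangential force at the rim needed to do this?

I = MR² = (31.5)(0.639)² = 12.86 kg·m².
The required torque is τ = Iα = (12.86)(54.90) = 706.1 N·m.
A tangential force at the rim gives τ = FR, so F = τ/R = 706.1/0.639 = 1105 N.

F ≈ 1110 N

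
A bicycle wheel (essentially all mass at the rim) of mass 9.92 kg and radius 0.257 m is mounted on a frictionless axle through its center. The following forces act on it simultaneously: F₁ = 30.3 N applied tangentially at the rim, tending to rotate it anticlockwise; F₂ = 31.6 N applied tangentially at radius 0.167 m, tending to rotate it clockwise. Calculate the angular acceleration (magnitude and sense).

α ≈ 3.83 rad/s², anticlockwise

I = MR² = (9.92)(0.257)² = 0.6552 kg·m².
Taking anticlockwise as positive: τ₁ = +(30.3)(0.257) = +7.787 N·m; τ₂ = −(31.6)(0.167) = −5.277 N·m.
Net torque τ = 2.510 N·m.
α = τ/I = 2.510/0.6552 = 3.831 rad/s².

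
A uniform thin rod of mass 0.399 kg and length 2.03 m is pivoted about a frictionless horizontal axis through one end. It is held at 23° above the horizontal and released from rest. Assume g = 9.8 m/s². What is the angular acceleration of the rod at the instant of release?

About the pivot, I = (1/3)ML² = (1/3)(0.399)(2.03)² = 0.5481 kg·m².
The weight acts at the center, a distance L/2 = 1.015 m from the pivot; τ = Mg(L/2) cos 23° = 3.653 N·m.
α = τ/I = 3.653/0.5481 = 6.666 rad/s².

α ≈ 6.67 rad/s²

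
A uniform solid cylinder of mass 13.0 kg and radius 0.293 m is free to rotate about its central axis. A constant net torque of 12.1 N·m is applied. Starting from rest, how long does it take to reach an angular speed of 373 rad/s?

I = ½MR² = (1/2)(13.0)(0.293)² = 0.5580 kg·m².
α = τ/I = 12.1/0.5580 = 21.68 rad/s².
ω = αt ⇒ t = ω/α = 373/21.68 = 17.20 s.

t ≈ 17.2 s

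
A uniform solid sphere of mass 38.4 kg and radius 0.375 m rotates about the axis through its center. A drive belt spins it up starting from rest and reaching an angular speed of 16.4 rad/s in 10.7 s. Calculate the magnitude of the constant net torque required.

τ ≈ 3.31 N·m

I = (2/5)MR² = (2/5)(38.4)(0.375)² = 2.160 kg·m².
α = Δω/Δt = (16.4 − 0)/10.7 = 1.533 rad/s².
τ = Iα = (2.160)(1.533) = 3.311 N·m.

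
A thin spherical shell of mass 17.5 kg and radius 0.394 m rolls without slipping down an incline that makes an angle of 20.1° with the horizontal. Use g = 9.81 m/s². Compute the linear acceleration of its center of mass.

Translation along the incline: Mg sinθ − f = Ma.
Rotation about the center: fR = Iα with I = (2/3)MR². No-slip gives a = αR, so f = (I/R²)a = (2/3)M a.
Substituting: Mg sinθ = (1 + 0.6667)Ma, so a = g sinθ/(1 + 0.6667) = (9.81) sin 20.1° / 1.667 = 2.023 m/s².

a ≈ 2.02 m/s²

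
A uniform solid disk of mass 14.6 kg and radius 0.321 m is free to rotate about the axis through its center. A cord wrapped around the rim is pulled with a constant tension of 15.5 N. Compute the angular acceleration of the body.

α ≈ 6.61 rad/s²

I = ½MR² = (1/2)(14.6)(0.321)² = 0.7522 kg·m².
τ = F R = (15.5)(0.321) = 4.976 N·m.
From τ = Iα: α = 4.976/0.7522 = 6.615 rad/s².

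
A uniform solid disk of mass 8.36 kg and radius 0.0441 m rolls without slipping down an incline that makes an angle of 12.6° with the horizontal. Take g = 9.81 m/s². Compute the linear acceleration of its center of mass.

a ≈ 1.43 m/s²

Translation along the incline: Mg sinθ − f = Ma.
Rotation about the center: fR = Iα with I = ½MR². No-slip gives a = αR, so f = (I/R²)a = (1/2)M a.
Substituting: Mg sinθ = (1 + 0.5000)Ma, so a = g sinθ/(1 + 0.5000) = (9.81) sin 12.6° / 1.500 = 1.427 m/s².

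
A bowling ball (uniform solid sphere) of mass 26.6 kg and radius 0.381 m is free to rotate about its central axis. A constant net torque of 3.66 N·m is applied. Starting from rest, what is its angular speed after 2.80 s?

ω ≈ 6.64 rad/s

I = (2/5)MR² = (2/5)(26.6)(0.381)² = 1.545 kg·m².
α = τ/I = 3.66/1.545 = 2.370 rad/s².
ω = ω₀ + αt = 0 + (2.370)(2.80) = 6.635 rad/s.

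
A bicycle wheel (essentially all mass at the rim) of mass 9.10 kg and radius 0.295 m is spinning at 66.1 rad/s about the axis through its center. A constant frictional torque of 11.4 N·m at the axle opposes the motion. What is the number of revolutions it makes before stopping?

≈ 24.2 revolutions

I = MR² = (9.10)(0.295)² = 0.7919 kg·m².
The net torque has magnitude 11.4 N·m, opposing ω.
|α| = τ/I = 11.40/0.7919 = 14.40 rad/s² (deceleration).
ω² = ω₀² − 2|α|θ with ω = 0 ⇒ θ = ω₀²/(2|α|) = 151.8 rad = 24.15 rev.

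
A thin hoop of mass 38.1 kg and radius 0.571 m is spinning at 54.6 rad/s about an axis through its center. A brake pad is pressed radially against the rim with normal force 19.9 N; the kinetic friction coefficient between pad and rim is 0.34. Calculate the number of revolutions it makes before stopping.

I = MR² = (38.1)(0.571)² = 12.42 kg·m².
Friction force f = μN = (0.34)(19.9) = 6.766 N at the rim; torque magnitude τ = fR = 3.863 N·m, opposing ω.
|α| = τ/I = 3.863/12.42 = 0.3110 rad/s² (deceleration).
ω² = ω₀² − 2|α|θ with ω = 0 ⇒ θ = ω₀²/(2|α|) = 4793 rad = 762.8 rev.

≈ 763 revolutions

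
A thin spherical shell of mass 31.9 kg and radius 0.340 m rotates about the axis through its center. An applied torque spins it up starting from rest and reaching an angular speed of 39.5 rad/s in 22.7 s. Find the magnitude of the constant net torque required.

τ ≈ 4.28 N·m

I = (2/3)MR² = (2/3)(31.9)(0.340)² = 2.458 kg·m².
α = Δω/Δt = (39.5 − 0)/22.7 = 1.740 rad/s².
τ = Iα = (2.458)(1.740) = 4.278 N·m.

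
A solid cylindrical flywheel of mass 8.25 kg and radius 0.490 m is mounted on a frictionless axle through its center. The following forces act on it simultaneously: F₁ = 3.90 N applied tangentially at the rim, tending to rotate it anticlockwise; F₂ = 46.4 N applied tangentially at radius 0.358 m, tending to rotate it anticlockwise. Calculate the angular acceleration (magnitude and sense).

I = ½MR² = (1/2)(8.25)(0.490)² = 0.9904 kg·m².
Taking anticlockwise as positive: τ₁ = +(3.90)(0.490) = +1.911 N·m; τ₂ = +(46.4)(0.358) = +16.61 N·m.
Net torque τ = 18.52 N·m.
α = τ/I = 18.52/0.9904 = 18.70 rad/s².

α ≈ 18.7 rad/s², anticlockwise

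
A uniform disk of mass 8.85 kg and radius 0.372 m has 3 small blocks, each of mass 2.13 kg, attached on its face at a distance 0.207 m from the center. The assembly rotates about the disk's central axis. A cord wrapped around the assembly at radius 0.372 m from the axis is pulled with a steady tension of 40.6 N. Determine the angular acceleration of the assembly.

I_disk = ½MR² = ½(8.85)(0.372)² = 0.6123 kg·m².
I_blocks = 3·m·r² = 3(2.13)(0.207)² = 0.2738 kg·m².
Total I = 0.8862 kg·m².
τ = F r = (40.6)(0.372) = 15.10 N·m.
α = τ/I = 15.10/0.8862 = 17.04 rad/s².

α ≈ 17.0 rad/s²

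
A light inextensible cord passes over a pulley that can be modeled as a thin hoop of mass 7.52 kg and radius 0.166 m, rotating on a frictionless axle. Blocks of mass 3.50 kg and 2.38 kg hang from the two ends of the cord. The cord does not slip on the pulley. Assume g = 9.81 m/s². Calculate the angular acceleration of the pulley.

α ≈ 4.94 rad/s²

I = MR² = (7.52)(0.166)² = 0.2072 kg·m².
Heavier block: m₁g − T₁ = m₁a. Lighter block: T₂ − m₂g = m₂a.
Pulley: (T₁ − T₂)R = Iα = I(a/R), so T₁ − T₂ = (I/R²)a = 1·M_p a = 7.520·a.
Adding the three: (m₁ − m₂)g = (m₁ + m₂ + 7.520)a, so a = (3.50 − 2.38)(9.81)/(3.50 + 2.38 + 7.520) = 0.8199 m/s².
α = a/R = 0.8199/0.166 = 4.939 rad/s².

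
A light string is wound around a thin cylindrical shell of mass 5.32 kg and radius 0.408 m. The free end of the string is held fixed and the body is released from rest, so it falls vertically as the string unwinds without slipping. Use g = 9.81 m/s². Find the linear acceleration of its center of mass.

a ≈ 4.91 m/s²

Translation: Mg − T = Ma. Rotation about the center: TR = Iα with I = MR².
With a = αR: T = (I/R²)a = M a, so Mg = (1 + 1.000)Ma.
a = g/(1 + 1.000) = 9.81/2.000 = 4.905 m/s².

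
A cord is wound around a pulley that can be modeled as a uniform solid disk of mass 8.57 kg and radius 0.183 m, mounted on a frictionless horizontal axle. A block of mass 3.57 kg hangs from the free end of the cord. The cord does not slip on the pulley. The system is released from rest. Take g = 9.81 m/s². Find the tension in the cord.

I = ½MR² = (1/2)(8.57)(0.183)² = 0.1435 kg·m².
Block: mg − T = ma. Pulley: TR = Iα. No-slip: a = αR, so T = (I/R²)a = 4.285·a.
Then mg = (m + 4.285)a, so a = (3.57)(9.81)/(3.57 + 4.285) = 4.459 m/s².
T = 4.285·a = 19.10 N.

T ≈ 19.1 N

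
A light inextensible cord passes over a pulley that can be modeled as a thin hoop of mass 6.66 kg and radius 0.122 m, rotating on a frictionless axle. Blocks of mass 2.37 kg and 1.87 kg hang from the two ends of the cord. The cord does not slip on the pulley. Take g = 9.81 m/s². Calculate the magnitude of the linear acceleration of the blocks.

I = MR² = (6.66)(0.122)² = 0.09913 kg·m².
Heavier block: m₁g − T₁ = m₁a. Lighter block: T₂ − m₂g = m₂a.
Pulley: (T₁ − T₂)R = Iα = I(a/R), so T₁ − T₂ = (I/R²)a = 1·M_p a = 6.660·a.
Adding the three: (m₁ − m₂)g = (m₁ + m₂ + 6.660)a, so a = (2.37 − 1.87)(9.81)/(2.37 + 1.87 + 6.660) = 0.4500 m/s².

a ≈ 0.450 m/s²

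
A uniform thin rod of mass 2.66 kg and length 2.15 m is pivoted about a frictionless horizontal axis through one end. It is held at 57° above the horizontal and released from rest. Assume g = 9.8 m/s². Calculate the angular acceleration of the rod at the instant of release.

α ≈ 3.72 rad/s²

About the pivot, I = (1/3)ML² = (1/3)(2.66)(2.15)² = 4.099 kg·m².
The weight acts at the center, a distance L/2 = 1.075 m from the pivot; τ = Mg(L/2) cos 57° = 15.26 N·m.
α = τ/I = 15.26/4.099 = 3.724 rad/s².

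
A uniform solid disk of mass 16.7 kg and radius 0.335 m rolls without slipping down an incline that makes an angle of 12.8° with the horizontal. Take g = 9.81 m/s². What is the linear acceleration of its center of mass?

Translation along the incline: Mg sinθ − f = Ma.
Rotation about the center: fR = Iα with I = ½MR². No-slip gives a = αR, so f = (I/R²)a = (1/2)M a.
Substituting: Mg sinθ = (1 + 0.5000)Ma, so a = g sinθ/(1 + 0.5000) = (9.81) sin 12.8° / 1.500 = 1.449 m/s².

a ≈ 1.45 m/s²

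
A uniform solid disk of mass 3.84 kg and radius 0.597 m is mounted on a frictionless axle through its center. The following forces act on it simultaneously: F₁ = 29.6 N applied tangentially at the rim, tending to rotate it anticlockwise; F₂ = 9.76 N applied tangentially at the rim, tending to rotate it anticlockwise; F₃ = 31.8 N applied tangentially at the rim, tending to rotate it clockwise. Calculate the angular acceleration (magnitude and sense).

α ≈ 6.60 rad/s², anticlockwise

I = ½MR² = (1/2)(3.84)(0.597)² = 0.6843 kg·m².
Taking anticlockwise as positive: τ₁ = +(29.6)(0.597) = +17.67 N·m; τ₂ = +(9.76)(0.597) = +5.827 N·m; τ₃ = −(31.8)(0.597) = −18.98 N·m.
Net torque τ = 4.513 N·m.
α = τ/I = 4.513/0.6843 = 6.595 rad/s².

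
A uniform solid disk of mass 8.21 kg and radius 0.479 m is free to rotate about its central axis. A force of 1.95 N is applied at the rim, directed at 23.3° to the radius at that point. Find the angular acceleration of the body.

I = ½MR² = (1/2)(8.21)(0.479)² = 0.9419 kg·m².
Only the tangential component produces torque: τ = F R sinθ = (1.95)(0.479) sin 23.3° = 0.3695 N·m.
From τ = Iα: α = 0.3695/0.9419 = 0.3923 rad/s².

α ≈ 0.392 rad/s²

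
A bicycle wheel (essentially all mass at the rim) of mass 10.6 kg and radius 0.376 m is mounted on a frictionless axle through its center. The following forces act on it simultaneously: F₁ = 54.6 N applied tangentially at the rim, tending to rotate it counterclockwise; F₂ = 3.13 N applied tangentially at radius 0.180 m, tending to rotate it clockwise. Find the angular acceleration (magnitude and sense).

α ≈ 13.3 rad/s², counterclockwise

I = MR² = (10.6)(0.376)² = 1.499 kg·m².
Taking counterclockwise as positive: τ₁ = +(54.6)(0.376) = +20.53 N·m; τ₂ = −(3.13)(0.180) = −0.5634 N·m.
Net torque τ = 19.97 N·m.
α = τ/I = 19.97/1.499 = 13.32 rad/s².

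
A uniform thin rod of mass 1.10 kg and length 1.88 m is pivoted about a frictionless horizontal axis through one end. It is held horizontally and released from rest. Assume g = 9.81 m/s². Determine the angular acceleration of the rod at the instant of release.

About the pivot, I = (1/3)ML² = (1/3)(1.10)(1.88)² = 1.296 kg·m².
The weight acts at the center, a distance L/2 = 0.9400 m from the pivot; τ = Mg(L/2) = 10.14 N·m.
α = τ/I = 10.14/1.296 = 7.827 rad/s².

α ≈ 7.83 rad/s²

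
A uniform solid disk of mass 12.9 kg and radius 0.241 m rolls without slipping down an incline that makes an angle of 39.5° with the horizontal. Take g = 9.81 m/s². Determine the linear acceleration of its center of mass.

a ≈ 4.16 m/s²

Translation along the incline: Mg sinθ − f = Ma.
Rotation about the center: fR = Iα with I = ½MR². No-slip gives a = αR, so f = (I/R²)a = (1/2)M a.
Substituting: Mg sinθ = (1 + 0.5000)Ma, so a = g sinθ/(1 + 0.5000) = (9.81) sin 39.5° / 1.500 = 4.160 m/s².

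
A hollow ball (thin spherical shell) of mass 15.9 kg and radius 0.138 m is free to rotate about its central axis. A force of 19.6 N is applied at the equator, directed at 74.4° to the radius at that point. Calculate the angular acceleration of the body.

I = (2/3)MR² = (2/3)(15.9)(0.138)² = 0.2019 kg·m².
Only the tangential component produces torque: τ = F R sinθ = (19.6)(0.138) sin 74.4° = 2.605 N·m.
Newton's second law for rotation, τ = Iα, gives α = τ/I = 2.605/0.2019 = 12.91 rad/s².

α ≈ 12.9 rad/s²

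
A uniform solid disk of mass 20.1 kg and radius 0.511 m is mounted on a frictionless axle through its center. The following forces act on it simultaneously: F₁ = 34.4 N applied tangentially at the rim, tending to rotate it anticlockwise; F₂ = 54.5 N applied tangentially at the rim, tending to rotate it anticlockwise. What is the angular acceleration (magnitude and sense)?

α ≈ 17.3 rad/s², anticlockwise

I = ½MR² = (1/2)(20.1)(0.511)² = 2.624 kg·m².
Taking anticlockwise as positive: τ₁ = +(34.4)(0.511) = +17.58 N·m; τ₂ = +(54.5)(0.511) = +27.85 N·m.
Net torque τ = 45.43 N·m.
α = τ/I = 45.43/2.624 = 17.31 rad/s².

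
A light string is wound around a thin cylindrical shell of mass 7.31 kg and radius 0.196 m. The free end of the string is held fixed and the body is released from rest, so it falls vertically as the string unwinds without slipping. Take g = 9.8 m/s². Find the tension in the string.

Translation: Mg − T = Ma. Rotation about the center: TR = Iα with I = MR².
With a = αR: T = (I/R²)a = M a, so Mg = (1 + 1.000)Ma.
a = g/(1 + 1.000) = 9.8/2.000 = 4.900 m/s².
T = 1.000·M·a = (1.000)(7.31)(4.900) = 35.82 N.

T ≈ 35.8 N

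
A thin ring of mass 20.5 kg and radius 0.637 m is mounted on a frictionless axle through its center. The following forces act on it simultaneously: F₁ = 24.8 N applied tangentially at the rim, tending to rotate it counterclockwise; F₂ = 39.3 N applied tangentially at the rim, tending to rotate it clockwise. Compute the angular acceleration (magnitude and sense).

α ≈ 1.11 rad/s², clockwise

I = MR² = (20.5)(0.637)² = 8.318 kg·m².
Taking counterclockwise as positive: τ₁ = +(24.8)(0.637) = +15.80 N·m; τ₂ = −(39.3)(0.637) = −25.03 N·m.
Net torque τ = -9.236 N·m.
α = τ/I = -9.236/8.318 = -1.110 rad/s².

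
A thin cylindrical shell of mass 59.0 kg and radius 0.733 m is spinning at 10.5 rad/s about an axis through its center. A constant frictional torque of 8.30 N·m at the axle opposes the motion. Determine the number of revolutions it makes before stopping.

≈ 33.5 revolutions

I = MR² = (59.0)(0.733)² = 31.70 kg·m².
The net torque has magnitude 8.30 N·m, opposing ω.
|α| = τ/I = 8.300/31.70 = 0.2618 rad/s² (deceleration).
ω² = ω₀² − 2|α|θ with ω = 0 ⇒ θ = ω₀²/(2|α|) = 210.5 rad = 33.51 rev.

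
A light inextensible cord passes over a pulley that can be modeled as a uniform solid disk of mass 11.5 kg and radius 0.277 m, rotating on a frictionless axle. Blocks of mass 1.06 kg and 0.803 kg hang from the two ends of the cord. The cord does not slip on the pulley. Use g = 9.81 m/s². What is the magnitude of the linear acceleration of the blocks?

I = ½MR² = (1/2)(11.5)(0.277)² = 0.4412 kg·m².
Heavier block: m₁g − T₁ = m₁a. Lighter block: T₂ − m₂g = m₂a.
Pulley: (T₁ − T₂)R = Iα = I(a/R), so T₁ − T₂ = (I/R²)a = (1/2)M_p a = 5.750·a.
Adding the three: (m₁ − m₂)g = (m₁ + m₂ + 5.750)a, so a = (1.06 − 0.803)(9.81)/(1.06 + 0.803 + 5.750) = 0.3312 m/s².

a ≈ 0.331 m/s²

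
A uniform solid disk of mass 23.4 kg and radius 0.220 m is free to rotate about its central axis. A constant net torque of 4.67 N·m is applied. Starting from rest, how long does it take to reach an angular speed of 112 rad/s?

t ≈ 13.6 s

I = ½MR² = (1/2)(23.4)(0.220)² = 0.5663 kg·m².
α = τ/I = 4.67/0.5663 = 8.247 rad/s².
ω = αt ⇒ t = ω/α = 112/8.247 = 13.58 s.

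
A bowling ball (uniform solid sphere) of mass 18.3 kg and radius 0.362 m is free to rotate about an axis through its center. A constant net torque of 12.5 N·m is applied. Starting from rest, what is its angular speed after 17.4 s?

I = (2/5)MR² = (2/5)(18.3)(0.362)² = 0.9592 kg·m².
α = τ/I = 12.5/0.9592 = 13.03 rad/s².
ω = ω₀ + αt = 0 + (13.03)(17.4) = 226.7 rad/s.

ω ≈ 227 rad/s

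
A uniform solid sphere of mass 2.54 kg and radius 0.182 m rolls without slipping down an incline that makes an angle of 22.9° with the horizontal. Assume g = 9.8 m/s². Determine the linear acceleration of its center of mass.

a ≈ 2.72 m/s²

Translation along the incline: Mg sinθ − f = Ma.
Rotation about the center: fR = Iα with I = (2/5)MR². No-slip gives a = αR, so f = (I/R²)a = (2/5)M a.
Substituting: Mg sinθ = (1 + 0.4000)Ma, so a = g sinθ/(1 + 0.4000) = (9.8) sin 22.9° / 1.400 = 2.724 m/s².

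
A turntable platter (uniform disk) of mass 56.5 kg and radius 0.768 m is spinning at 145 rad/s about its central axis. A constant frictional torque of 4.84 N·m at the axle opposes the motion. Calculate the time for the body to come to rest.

I = ½MR² = (1/2)(56.5)(0.768)² = 16.66 kg·m².
The net torque has magnitude 4.84 N·m, opposing ω.
|α| = τ/I = 4.840/16.66 = 0.2905 rad/s² (deceleration).
0 = ω₀ − |α|t ⇒ t = ω₀/|α| = 145/0.2905 = 499.2 s.

t ≈ 499 s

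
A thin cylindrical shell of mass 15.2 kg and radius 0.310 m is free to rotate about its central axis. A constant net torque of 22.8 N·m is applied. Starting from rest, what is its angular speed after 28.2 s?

I = MR² = (15.2)(0.310)² = 1.461 kg·m².
α = τ/I = 22.8/1.461 = 15.61 rad/s².
ω = ω₀ + αt = 0 + (15.61)(28.2) = 440.2 rad/s.

ω ≈ 440 rad/s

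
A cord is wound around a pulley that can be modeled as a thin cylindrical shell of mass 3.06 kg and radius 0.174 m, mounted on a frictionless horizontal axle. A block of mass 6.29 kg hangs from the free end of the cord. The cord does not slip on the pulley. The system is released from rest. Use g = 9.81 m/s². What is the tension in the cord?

T ≈ 20.2 N

I = MR² = (3.06)(0.174)² = 0.09264 kg·m².
Block: mg − T = ma. Pulley: TR = Iα. No-slip: a = αR, so T = (I/R²)a = 3.060·a.
Then mg = (m + 3.060)a, so a = (6.29)(9.81)/(6.29 + 3.060) = 6.599 m/s².
T = 3.060·a = 20.19 N.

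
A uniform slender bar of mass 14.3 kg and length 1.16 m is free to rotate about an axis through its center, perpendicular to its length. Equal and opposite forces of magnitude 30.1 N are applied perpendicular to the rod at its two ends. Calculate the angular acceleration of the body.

I = (1/12)ML² = (1/12)(14.3)(1.16)² = 1.604 kg·m².
The couple gives τ = F·(L/2) + F·(L/2) = F L = (30.1)(1.16) = 34.92 N·m.
Newton's second law for rotation, τ = Iα, gives α = τ/I = 34.92/1.604 = 21.77 rad/s².

α ≈ 21.8 rad/s²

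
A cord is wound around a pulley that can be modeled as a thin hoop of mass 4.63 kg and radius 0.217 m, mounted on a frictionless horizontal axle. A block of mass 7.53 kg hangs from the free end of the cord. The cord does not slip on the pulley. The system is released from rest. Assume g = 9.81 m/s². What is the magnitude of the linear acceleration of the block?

a ≈ 6.07 m/s²

I = MR² = (4.63)(0.217)² = 0.2180 kg·m².
Block: mg − T = ma. Pulley: TR = Iα. No-slip: a = αR, so T = (I/R²)a = 4.630·a.
Then mg = (m + 4.630)a, so a = (7.53)(9.81)/(7.53 + 4.630) = 6.075 m/s².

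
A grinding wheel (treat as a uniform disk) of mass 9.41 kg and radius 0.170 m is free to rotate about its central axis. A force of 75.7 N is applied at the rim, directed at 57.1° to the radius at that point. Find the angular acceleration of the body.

I = ½MR² = (1/2)(9.41)(0.170)² = 0.1360 kg·m².
Only the tangential component produces torque: τ = F R sinθ = (75.7)(0.170) sin 57.1° = 10.81 N·m.
Newton's second law for rotation, τ = Iα, gives α = τ/I = 10.81/0.1360 = 79.46 rad/s².

α ≈ 79.5 rad/s²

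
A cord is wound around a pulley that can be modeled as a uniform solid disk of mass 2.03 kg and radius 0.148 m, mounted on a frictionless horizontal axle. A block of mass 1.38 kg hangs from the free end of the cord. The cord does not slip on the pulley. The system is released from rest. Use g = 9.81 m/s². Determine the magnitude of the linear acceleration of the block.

a ≈ 5.65 m/s²

I = ½MR² = (1/2)(2.03)(0.148)² = 0.02223 kg·m².
Block: mg − T = ma. Pulley: TR = Iα. No-slip: a = αR, so T = (I/R²)a = 1.015·a.
Then mg = (m + 1.015)a, so a = (1.38)(9.81)/(1.38 + 1.015) = 5.653 m/s².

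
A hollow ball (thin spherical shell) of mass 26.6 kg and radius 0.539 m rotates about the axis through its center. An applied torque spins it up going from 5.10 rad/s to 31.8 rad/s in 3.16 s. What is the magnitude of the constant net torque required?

I = (2/3)MR² = (2/3)(26.6)(0.539)² = 5.152 kg·m².
α = Δω/Δt = (31.8 − 5.10)/3.16 = 8.449 rad/s².
τ = Iα = (5.152)(8.449) = 43.53 N·m.

τ ≈ 43.5 N·m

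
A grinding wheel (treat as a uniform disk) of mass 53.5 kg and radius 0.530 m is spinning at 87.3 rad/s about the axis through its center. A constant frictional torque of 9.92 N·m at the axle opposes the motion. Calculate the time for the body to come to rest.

t ≈ 66.1 s

I = ½MR² = (1/2)(53.5)(0.530)² = 7.514 kg·m².
The net torque has magnitude 9.92 N·m, opposing ω.
|α| = τ/I = 9.920/7.514 = 1.320 rad/s² (deceleration).
0 = ω₀ − |α|t ⇒ t = ω₀/|α| = 87.3/1.320 = 66.13 s.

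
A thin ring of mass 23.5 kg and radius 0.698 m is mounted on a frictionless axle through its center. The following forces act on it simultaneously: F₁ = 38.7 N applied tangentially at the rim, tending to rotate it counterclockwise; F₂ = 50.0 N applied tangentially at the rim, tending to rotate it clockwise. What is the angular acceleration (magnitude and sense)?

I = MR² = (23.5)(0.698)² = 11.45 kg·m².
Taking counterclockwise as positive: τ₁ = +(38.7)(0.698) = +27.01 N·m; τ₂ = −(50.0)(0.698) = −34.90 N·m.
Net torque τ = -7.887 N·m.
α = τ/I = -7.887/11.45 = -0.6889 rad/s².

α ≈ 0.689 rad/s², clockwise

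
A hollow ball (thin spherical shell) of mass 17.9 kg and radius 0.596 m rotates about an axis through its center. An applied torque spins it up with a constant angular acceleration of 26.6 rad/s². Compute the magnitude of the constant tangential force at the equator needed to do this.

I = (2/3)MR² = (2/3)(17.9)(0.596)² = 4.239 kg·m².
The required torque is τ = Iα = (4.239)(26.60) = 112.8 N·m.
A tangential force at the equator gives τ = FR, so F = τ/R = 112.8/0.596 = 189.2 N.

F ≈ 189 N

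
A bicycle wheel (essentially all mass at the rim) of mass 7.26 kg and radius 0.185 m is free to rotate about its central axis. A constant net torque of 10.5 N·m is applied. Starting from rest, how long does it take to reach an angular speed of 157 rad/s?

I = MR² = (7.26)(0.185)² = 0.2485 kg·m².
α = τ/I = 10.5/0.2485 = 42.26 rad/s².
ω = αt ⇒ t = ω/α = 157/42.26 = 3.715 s.

t ≈ 3.72 s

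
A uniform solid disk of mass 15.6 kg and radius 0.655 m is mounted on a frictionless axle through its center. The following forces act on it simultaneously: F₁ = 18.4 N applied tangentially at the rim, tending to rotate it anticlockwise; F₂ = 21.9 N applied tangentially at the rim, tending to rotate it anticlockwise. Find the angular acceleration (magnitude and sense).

α ≈ 7.89 rad/s², anticlockwise

I = ½MR² = (1/2)(15.6)(0.655)² = 3.346 kg·m².
Taking anticlockwise as positive: τ₁ = +(18.4)(0.655) = +12.05 N·m; τ₂ = +(21.9)(0.655) = +14.34 N·m.
Net torque τ = 26.40 N·m.
α = τ/I = 26.40/3.346 = 7.888 rad/s².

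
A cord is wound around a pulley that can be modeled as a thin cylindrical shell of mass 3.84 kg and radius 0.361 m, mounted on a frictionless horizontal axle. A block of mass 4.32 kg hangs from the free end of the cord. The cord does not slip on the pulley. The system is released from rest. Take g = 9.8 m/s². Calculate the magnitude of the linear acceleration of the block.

a ≈ 5.19 m/s²

I = MR² = (3.84)(0.361)² = 0.5004 kg·m².
Block: mg − T = ma. Pulley: TR = Iα. No-slip: a = αR, so T = (I/R²)a = 3.840·a.
Then mg = (m + 3.840)a, so a = (4.32)(9.8)/(4.32 + 3.840) = 5.188 m/s².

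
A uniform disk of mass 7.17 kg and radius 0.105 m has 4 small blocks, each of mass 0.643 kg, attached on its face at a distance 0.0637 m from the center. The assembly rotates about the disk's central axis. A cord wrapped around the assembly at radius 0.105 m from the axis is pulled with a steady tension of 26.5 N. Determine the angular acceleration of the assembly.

I_disk = ½MR² = ½(7.17)(0.105)² = 0.03952 kg·m².
I_blocks = 4·m·r² = 4(0.643)(0.0637)² = 0.01044 kg·m².
Total I = 0.04996 kg·m².
τ = F r = (26.5)(0.105) = 2.782 N·m.
α = τ/I = 2.782/0.04996 = 55.69 rad/s².

α ≈ 55.7 rad/s²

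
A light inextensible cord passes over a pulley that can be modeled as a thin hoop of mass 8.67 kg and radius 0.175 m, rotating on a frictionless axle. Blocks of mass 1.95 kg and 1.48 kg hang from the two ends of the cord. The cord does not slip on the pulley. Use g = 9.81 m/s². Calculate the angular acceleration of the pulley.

I = MR² = (8.67)(0.175)² = 0.2655 kg·m².
Heavier block: m₁g − T₁ = m₁a. Lighter block: T₂ − m₂g = m₂a.
Pulley: (T₁ − T₂)R = Iα = I(a/R), so T₁ − T₂ = (I/R²)a = 1·M_p a = 8.670·a.
Adding the three: (m₁ − m₂)g = (m₁ + m₂ + 8.670)a, so a = (1.95 − 1.48)(9.81)/(1.95 + 1.48 + 8.670) = 0.3810 m/s².
α = a/R = 0.3810/0.175 = 2.177 rad/s².

α ≈ 2.18 rad/s²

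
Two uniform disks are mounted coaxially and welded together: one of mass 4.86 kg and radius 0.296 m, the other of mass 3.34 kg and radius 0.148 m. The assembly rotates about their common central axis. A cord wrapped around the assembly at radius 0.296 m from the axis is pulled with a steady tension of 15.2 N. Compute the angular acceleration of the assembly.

I = ½M₁R₁² + ½M₂R₂² = ½(4.86)(0.296)² + ½(3.34)(0.148)² = 0.2495 kg·m².
τ = F r = (15.2)(0.296) = 4.499 N·m.
α = τ/I = 4.499/0.2495 = 18.03 rad/s².

α ≈ 18.0 rad/s²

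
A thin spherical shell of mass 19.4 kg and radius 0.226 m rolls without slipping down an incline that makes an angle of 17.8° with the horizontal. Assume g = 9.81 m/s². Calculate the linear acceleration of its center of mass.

Translation along the incline: Mg sinθ − f = Ma.
Rotation about the center: fR = Iα with I = (2/3)MR². No-slip gives a = αR, so f = (I/R²)a = (2/3)M a.
Substituting: Mg sinθ = (1 + 0.6667)Ma, so a = g sinθ/(1 + 0.6667) = (9.81) sin 17.8° / 1.667 = 1.799 m/s².

a ≈ 1.80 m/s²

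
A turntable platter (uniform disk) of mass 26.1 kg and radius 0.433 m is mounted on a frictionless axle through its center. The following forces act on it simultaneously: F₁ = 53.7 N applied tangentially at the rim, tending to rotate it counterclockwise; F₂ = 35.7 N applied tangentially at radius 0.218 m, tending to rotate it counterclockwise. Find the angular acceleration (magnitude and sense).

α ≈ 12.7 rad/s², counterclockwise

I = ½MR² = (1/2)(26.1)(0.433)² = 2.447 kg·m².
Taking counterclockwise as positive: τ₁ = +(53.7)(0.433) = +23.25 N·m; τ₂ = +(35.7)(0.218) = +7.783 N·m.
Net torque τ = 31.03 N·m.
α = τ/I = 31.03/2.447 = 12.68 rad/s².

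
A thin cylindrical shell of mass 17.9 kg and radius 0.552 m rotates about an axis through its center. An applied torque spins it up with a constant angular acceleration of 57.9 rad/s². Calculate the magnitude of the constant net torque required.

τ ≈ 316 N·m

I = MR² = (17.9)(0.552)² = 5.454 kg·m².
τ = Iα = (5.454)(57.90) = 315.8 N·m.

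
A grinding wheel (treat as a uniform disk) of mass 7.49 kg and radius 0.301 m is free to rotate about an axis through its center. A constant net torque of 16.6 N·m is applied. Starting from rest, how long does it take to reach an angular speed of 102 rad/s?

I = ½MR² = (1/2)(7.49)(0.301)² = 0.3393 kg·m².
α = τ/I = 16.6/0.3393 = 48.92 rad/s².
ω = αt ⇒ t = ω/α = 102/48.92 = 2.085 s.

t ≈ 2.08 s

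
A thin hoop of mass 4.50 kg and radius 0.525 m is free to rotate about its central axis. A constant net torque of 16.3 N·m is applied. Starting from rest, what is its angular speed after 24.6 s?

ω ≈ 323 rad/s

I = MR² = (4.50)(0.525)² = 1.240 kg·m².
α = τ/I = 16.3/1.240 = 13.14 rad/s².
ω = ω₀ + αt = 0 + (13.14)(24.6) = 323.3 rad/s.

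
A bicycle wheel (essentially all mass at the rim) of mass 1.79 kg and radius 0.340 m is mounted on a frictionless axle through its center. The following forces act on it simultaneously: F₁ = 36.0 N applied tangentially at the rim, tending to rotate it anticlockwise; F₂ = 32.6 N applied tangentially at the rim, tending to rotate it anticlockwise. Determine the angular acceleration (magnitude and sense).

I = MR² = (1.79)(0.340)² = 0.2069 kg·m².
Taking anticlockwise as positive: τ₁ = +(36.0)(0.340) = +12.24 N·m; τ₂ = +(32.6)(0.340) = +11.08 N·m.
Net torque τ = 23.32 N·m.
α = τ/I = 23.32/0.2069 = 112.7 rad/s².

α ≈ 113 rad/s², anticlockwise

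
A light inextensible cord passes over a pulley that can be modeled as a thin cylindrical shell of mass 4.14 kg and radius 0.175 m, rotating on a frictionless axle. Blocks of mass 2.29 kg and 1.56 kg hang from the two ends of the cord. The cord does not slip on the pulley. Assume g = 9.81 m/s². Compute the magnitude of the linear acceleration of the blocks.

I = MR² = (4.14)(0.175)² = 0.1268 kg·m².
Heavier block: m₁g − T₁ = m₁a. Lighter block: T₂ − m₂g = m₂a.
Pulley: (T₁ − T₂)R = Iα = I(a/R), so T₁ − T₂ = (I/R²)a = 1·M_p a = 4.140·a.
Adding the three: (m₁ − m₂)g = (m₁ + m₂ + 4.140)a, so a = (2.29 − 1.56)(9.81)/(2.29 + 1.56 + 4.140) = 0.8963 m/s².

a ≈ 0.896 m/s²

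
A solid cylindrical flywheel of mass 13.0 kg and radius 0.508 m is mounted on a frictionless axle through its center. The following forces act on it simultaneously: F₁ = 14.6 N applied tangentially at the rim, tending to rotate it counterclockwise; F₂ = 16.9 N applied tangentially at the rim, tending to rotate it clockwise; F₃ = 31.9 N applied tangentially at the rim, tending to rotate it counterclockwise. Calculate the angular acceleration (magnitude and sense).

I = ½MR² = (1/2)(13.0)(0.508)² = 1.677 kg·m².
Taking counterclockwise as positive: τ₁ = +(14.6)(0.508) = +7.417 N·m; τ₂ = −(16.9)(0.508) = −8.585 N·m; τ₃ = +(31.9)(0.508) = +16.21 N·m.
Net torque τ = 15.04 N·m.
α = τ/I = 15.04/1.677 = 8.964 rad/s².

α ≈ 8.96 rad/s², counterclockwise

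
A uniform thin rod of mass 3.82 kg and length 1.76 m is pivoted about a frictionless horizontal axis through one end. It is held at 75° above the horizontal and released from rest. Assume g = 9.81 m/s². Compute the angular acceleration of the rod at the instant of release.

α ≈ 2.16 rad/s²

About the pivot, I = (1/3)ML² = (1/3)(3.82)(1.76)² = 3.944 kg·m².
The weight acts at the center, a distance L/2 = 0.8800 m from the pivot; τ = Mg(L/2) cos 75° = 8.535 N·m.
α = τ/I = 8.535/3.944 = 2.164 rad/s².
(Equivalently α = (3g/(2L)) cos 75° = 2.164 rad/s².)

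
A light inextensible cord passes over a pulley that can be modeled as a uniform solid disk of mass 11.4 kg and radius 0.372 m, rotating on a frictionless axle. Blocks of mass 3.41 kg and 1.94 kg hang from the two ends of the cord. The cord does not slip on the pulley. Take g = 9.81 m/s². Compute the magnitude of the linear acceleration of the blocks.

a ≈ 1.31 m/s²

I = ½MR² = (1/2)(11.4)(0.372)² = 0.7888 kg·m².
Heavier block: m₁g − T₁ = m₁a. Lighter block: T₂ − m₂g = m₂a.
Pulley: (T₁ − T₂)R = Iα = I(a/R), so T₁ − T₂ = (I/R²)a = (1/2)M_p a = 5.700·a.
Adding the three: (m₁ − m₂)g = (m₁ + m₂ + 5.700)a, so a = (3.41 − 1.94)(9.81)/(3.41 + 1.94 + 5.700) = 1.305 m/s².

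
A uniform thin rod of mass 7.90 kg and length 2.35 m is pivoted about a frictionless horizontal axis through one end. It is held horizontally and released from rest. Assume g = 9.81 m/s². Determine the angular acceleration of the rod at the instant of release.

About the pivot, I = (1/3)ML² = (1/3)(7.90)(2.35)² = 14.54 kg·m².
The weight acts at the center, a distance L/2 = 1.175 m from the pivot; τ = Mg(L/2) = 91.06 N·m.
α = τ/I = 91.06/14.54 = 6.262 rad/s².
(Equivalently α = (3g/(2L)) = 6.262 rad/s².)

α ≈ 6.26 rad/s²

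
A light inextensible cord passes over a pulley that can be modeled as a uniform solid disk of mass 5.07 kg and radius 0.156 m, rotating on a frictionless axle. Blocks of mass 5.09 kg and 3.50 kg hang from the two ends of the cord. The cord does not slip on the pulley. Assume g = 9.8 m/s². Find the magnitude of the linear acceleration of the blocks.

I = ½MR² = (1/2)(5.07)(0.156)² = 0.06169 kg·m².
Heavier block: m₁g − T₁ = m₁a. Lighter block: T₂ − m₂g = m₂a.
Pulley: (T₁ − T₂)R = Iα = I(a/R), so T₁ − T₂ = (I/R²)a = (1/2)M_p a = 2.535·a.
Adding the three: (m₁ − m₂)g = (m₁ + m₂ + 2.535)a, so a = (5.09 − 3.50)(9.8)/(5.09 + 3.50 + 2.535) = 1.401 m/s².

a ≈ 1.40 m/s²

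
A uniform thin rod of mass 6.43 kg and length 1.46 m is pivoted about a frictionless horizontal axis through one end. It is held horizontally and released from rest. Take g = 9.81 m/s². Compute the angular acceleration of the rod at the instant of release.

About the pivot, I = (1/3)ML² = (1/3)(6.43)(1.46)² = 4.569 kg·m².
The weight acts at the center, a distance L/2 = 0.7300 m from the pivot; τ = Mg(L/2) = 46.05 N·m.
α = τ/I = 46.05/4.569 = 10.08 rad/s².

α ≈ 10.1 rad/s²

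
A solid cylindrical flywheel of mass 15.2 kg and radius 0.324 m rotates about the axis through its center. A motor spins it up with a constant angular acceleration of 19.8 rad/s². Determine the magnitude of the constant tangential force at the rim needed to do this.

F ≈ 48.8 N

I = ½MR² = (1/2)(15.2)(0.324)² = 0.7978 kg·m².
The required torque is τ = Iα = (0.7978)(19.80) = 15.80 N·m.
A tangential force at the rim gives τ = FR, so F = τ/R = 15.80/0.324 = 48.76 N.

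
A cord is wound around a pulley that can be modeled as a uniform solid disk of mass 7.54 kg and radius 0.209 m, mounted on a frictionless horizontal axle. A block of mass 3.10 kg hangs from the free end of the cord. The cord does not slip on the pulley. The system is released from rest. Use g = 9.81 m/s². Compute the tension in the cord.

I = ½MR² = (1/2)(7.54)(0.209)² = 0.1647 kg·m².
Block: mg − T = ma. Pulley: TR = Iα. No-slip: a = αR, so T = (I/R²)a = 3.770·a.
Then mg = (m + 3.770)a, so a = (3.10)(9.81)/(3.10 + 3.770) = 4.427 m/s².
T = 3.770·a = 16.69 N.

T ≈ 16.7 N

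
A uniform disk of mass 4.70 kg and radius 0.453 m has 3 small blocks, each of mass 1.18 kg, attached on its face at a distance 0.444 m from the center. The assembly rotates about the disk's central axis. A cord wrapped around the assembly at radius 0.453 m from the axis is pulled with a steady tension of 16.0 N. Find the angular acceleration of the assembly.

α ≈ 6.14 rad/s²

I_disk = ½MR² = ½(4.70)(0.453)² = 0.4822 kg·m².
I_blocks = 3·m·r² = 3(1.18)(0.444)² = 0.6979 kg·m².
Total I = 1.180 kg·m².
τ = F r = (16.0)(0.453) = 7.248 N·m.
α = τ/I = 7.248/1.180 = 6.142 rad/s².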